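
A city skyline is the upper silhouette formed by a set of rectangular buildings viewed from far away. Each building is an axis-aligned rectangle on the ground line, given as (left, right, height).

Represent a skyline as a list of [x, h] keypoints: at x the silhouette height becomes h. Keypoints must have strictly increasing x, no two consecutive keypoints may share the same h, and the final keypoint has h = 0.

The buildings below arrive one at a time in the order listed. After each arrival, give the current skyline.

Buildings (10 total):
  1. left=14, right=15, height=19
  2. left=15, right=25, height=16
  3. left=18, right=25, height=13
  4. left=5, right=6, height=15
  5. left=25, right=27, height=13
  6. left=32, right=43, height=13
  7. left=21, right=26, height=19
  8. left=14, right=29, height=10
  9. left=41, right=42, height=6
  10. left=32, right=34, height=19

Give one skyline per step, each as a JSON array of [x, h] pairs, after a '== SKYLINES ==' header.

== SKYLINES ==
[[14,19],[15,0]]
[[14,19],[15,16],[25,0]]
[[14,19],[15,16],[25,0]]
[[5,15],[6,0],[14,19],[15,16],[25,0]]
[[5,15],[6,0],[14,19],[15,16],[25,13],[27,0]]
[[5,15],[6,0],[14,19],[15,16],[25,13],[27,0],[32,13],[43,0]]
[[5,15],[6,0],[14,19],[15,16],[21,19],[26,13],[27,0],[32,13],[43,0]]
[[5,15],[6,0],[14,19],[15,16],[21,19],[26,13],[27,10],[29,0],[32,13],[43,0]]
[[5,15],[6,0],[14,19],[15,16],[21,19],[26,13],[27,10],[29,0],[32,13],[43,0]]
[[5,15],[6,0],[14,19],[15,16],[21,19],[26,13],[27,10],[29,0],[32,19],[34,13],[43,0]]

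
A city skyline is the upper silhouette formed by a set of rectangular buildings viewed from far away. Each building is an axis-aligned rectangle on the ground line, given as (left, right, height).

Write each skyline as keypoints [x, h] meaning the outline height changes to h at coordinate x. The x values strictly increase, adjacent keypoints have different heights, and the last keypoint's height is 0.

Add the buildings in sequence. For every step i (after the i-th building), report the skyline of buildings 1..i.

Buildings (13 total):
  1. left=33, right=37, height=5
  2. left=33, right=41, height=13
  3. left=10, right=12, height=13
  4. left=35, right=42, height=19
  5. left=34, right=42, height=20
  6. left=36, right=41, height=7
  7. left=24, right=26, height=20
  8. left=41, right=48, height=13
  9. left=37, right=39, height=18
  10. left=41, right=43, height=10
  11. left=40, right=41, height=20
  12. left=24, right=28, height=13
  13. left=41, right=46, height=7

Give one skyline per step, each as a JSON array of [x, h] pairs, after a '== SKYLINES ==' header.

== SKYLINES ==
[[33,5],[37,0]]
[[33,13],[41,0]]
[[10,13],[12,0],[33,13],[41,0]]
[[10,13],[12,0],[33,13],[35,19],[42,0]]
[[10,13],[12,0],[33,13],[34,20],[42,0]]
[[10,13],[12,0],[33,13],[34,20],[42,0]]
[[10,13],[12,0],[24,20],[26,0],[33,13],[34,20],[42,0]]
[[10,13],[12,0],[24,20],[26,0],[33,13],[34,20],[42,13],[48,0]]
[[10,13],[12,0],[24,20],[26,0],[33,13],[34,20],[42,13],[48,0]]
[[10,13],[12,0],[24,20],[26,0],[33,13],[34,20],[42,13],[48,0]]
[[10,13],[12,0],[24,20],[26,0],[33,13],[34,20],[42,13],[48,0]]
[[10,13],[12,0],[24,20],[26,13],[28,0],[33,13],[34,20],[42,13],[48,0]]
[[10,13],[12,0],[24,20],[26,13],[28,0],[33,13],[34,20],[42,13],[48,0]]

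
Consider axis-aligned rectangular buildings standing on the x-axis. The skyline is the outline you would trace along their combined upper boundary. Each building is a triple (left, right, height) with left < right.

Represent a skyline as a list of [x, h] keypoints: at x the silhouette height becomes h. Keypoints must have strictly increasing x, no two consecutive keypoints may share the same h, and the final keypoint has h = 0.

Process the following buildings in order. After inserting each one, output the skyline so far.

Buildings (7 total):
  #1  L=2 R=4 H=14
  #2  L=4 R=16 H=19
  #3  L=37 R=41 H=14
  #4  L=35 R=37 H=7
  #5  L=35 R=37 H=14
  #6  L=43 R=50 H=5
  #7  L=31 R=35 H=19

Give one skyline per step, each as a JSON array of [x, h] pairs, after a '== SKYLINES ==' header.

== SKYLINES ==
[[2,14],[4,0]]
[[2,14],[4,19],[16,0]]
[[2,14],[4,19],[16,0],[37,14],[41,0]]
[[2,14],[4,19],[16,0],[35,7],[37,14],[41,0]]
[[2,14],[4,19],[16,0],[35,14],[41,0]]
[[2,14],[4,19],[16,0],[35,14],[41,0],[43,5],[50,0]]
[[2,14],[4,19],[16,0],[31,19],[35,14],[41,0],[43,5],[50,0]]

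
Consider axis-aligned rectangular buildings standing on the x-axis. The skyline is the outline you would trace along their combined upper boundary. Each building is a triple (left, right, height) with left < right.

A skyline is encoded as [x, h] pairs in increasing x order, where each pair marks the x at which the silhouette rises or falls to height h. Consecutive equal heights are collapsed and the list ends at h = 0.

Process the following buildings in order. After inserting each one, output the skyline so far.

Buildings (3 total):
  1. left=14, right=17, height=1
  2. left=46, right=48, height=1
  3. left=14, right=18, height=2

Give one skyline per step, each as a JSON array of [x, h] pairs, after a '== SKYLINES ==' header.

== SKYLINES ==
[[14,1],[17,0]]
[[14,1],[17,0],[46,1],[48,0]]
[[14,2],[18,0],[46,1],[48,0]]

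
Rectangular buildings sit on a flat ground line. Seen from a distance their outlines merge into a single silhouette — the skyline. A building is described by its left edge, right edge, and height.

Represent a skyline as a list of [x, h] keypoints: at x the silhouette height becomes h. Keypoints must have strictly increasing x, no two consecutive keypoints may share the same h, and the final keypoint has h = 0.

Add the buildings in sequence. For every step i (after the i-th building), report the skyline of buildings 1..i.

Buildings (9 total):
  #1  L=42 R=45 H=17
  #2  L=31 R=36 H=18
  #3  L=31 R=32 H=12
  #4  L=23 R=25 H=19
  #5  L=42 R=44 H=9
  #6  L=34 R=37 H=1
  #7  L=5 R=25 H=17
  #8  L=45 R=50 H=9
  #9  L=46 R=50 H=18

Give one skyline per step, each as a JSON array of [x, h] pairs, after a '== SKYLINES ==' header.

== SKYLINES ==
[[42,17],[45,0]]
[[31,18],[36,0],[42,17],[45,0]]
[[31,18],[36,0],[42,17],[45,0]]
[[23,19],[25,0],[31,18],[36,0],[42,17],[45,0]]
[[23,19],[25,0],[31,18],[36,0],[42,17],[45,0]]
[[23,19],[25,0],[31,18],[36,1],[37,0],[42,17],[45,0]]
[[5,17],[23,19],[25,0],[31,18],[36,1],[37,0],[42,17],[45,0]]
[[5,17],[23,19],[25,0],[31,18],[36,1],[37,0],[42,17],[45,9],[50,0]]
[[5,17],[23,19],[25,0],[31,18],[36,1],[37,0],[42,17],[45,9],[46,18],[50,0]]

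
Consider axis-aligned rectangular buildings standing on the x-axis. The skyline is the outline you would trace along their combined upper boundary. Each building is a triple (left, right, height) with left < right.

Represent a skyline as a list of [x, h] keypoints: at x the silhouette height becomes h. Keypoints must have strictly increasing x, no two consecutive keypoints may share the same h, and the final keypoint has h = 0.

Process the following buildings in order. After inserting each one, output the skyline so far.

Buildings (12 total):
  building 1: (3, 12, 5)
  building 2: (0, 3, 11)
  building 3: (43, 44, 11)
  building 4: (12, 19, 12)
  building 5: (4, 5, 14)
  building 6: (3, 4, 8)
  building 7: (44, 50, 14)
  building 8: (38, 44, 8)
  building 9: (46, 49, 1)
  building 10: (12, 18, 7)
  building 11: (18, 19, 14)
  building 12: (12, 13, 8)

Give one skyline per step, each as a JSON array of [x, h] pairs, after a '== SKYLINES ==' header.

== SKYLINES ==
[[3,5],[12,0]]
[[0,11],[3,5],[12,0]]
[[0,11],[3,5],[12,0],[43,11],[44,0]]
[[0,11],[3,5],[12,12],[19,0],[43,11],[44,0]]
[[0,11],[3,5],[4,14],[5,5],[12,12],[19,0],[43,11],[44,0]]
[[0,11],[3,8],[4,14],[5,5],[12,12],[19,0],[43,11],[44,0]]
[[0,11],[3,8],[4,14],[5,5],[12,12],[19,0],[43,11],[44,14],[50,0]]
[[0,11],[3,8],[4,14],[5,5],[12,12],[19,0],[38,8],[43,11],[44,14],[50,0]]
[[0,11],[3,8],[4,14],[5,5],[12,12],[19,0],[38,8],[43,11],[44,14],[50,0]]
[[0,11],[3,8],[4,14],[5,5],[12,12],[19,0],[38,8],[43,11],[44,14],[50,0]]
[[0,11],[3,8],[4,14],[5,5],[12,12],[18,14],[19,0],[38,8],[43,11],[44,14],[50,0]]
[[0,11],[3,8],[4,14],[5,5],[12,12],[18,14],[19,0],[38,8],[43,11],[44,14],[50,0]]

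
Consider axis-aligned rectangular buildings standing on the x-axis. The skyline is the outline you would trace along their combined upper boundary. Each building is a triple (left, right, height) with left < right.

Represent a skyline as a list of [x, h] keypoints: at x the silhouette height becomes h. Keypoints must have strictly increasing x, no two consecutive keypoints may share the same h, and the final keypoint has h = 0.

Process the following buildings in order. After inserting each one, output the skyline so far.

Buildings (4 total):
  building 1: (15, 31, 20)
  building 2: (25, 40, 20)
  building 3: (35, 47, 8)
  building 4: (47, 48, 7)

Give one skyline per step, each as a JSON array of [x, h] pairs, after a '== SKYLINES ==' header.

== SKYLINES ==
[[15,20],[31,0]]
[[15,20],[40,0]]
[[15,20],[40,8],[47,0]]
[[15,20],[40,8],[47,7],[48,0]]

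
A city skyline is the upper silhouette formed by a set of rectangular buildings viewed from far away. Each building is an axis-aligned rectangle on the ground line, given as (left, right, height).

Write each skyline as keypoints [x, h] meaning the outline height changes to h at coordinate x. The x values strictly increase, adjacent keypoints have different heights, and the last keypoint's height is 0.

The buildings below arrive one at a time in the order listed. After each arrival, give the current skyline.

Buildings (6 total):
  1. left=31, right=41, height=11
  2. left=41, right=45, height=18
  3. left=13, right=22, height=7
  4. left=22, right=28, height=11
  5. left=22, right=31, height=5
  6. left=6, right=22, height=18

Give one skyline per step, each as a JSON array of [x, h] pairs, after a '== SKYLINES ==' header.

== SKYLINES ==
[[31,11],[41,0]]
[[31,11],[41,18],[45,0]]
[[13,7],[22,0],[31,11],[41,18],[45,0]]
[[13,7],[22,11],[28,0],[31,11],[41,18],[45,0]]
[[13,7],[22,11],[28,5],[31,11],[41,18],[45,0]]
[[6,18],[22,11],[28,5],[31,11],[41,18],[45,0]]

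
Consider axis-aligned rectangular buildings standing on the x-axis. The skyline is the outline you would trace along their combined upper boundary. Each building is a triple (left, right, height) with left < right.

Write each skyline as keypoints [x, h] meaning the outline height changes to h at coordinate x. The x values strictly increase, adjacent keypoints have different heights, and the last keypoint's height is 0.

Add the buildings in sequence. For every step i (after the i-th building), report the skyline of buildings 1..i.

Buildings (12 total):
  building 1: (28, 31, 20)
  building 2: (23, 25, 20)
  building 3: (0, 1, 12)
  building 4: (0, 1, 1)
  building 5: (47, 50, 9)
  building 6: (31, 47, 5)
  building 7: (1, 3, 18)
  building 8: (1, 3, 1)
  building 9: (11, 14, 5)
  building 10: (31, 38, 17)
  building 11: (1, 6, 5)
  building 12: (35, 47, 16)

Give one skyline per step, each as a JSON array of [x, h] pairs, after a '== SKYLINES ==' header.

== SKYLINES ==
[[28,20],[31,0]]
[[23,20],[25,0],[28,20],[31,0]]
[[0,12],[1,0],[23,20],[25,0],[28,20],[31,0]]
[[0,12],[1,0],[23,20],[25,0],[28,20],[31,0]]
[[0,12],[1,0],[23,20],[25,0],[28,20],[31,0],[47,9],[50,0]]
[[0,12],[1,0],[23,20],[25,0],[28,20],[31,5],[47,9],[50,0]]
[[0,12],[1,18],[3,0],[23,20],[25,0],[28,20],[31,5],[47,9],[50,0]]
[[0,12],[1,18],[3,0],[23,20],[25,0],[28,20],[31,5],[47,9],[50,0]]
[[0,12],[1,18],[3,0],[11,5],[14,0],[23,20],[25,0],[28,20],[31,5],[47,9],[50,0]]
[[0,12],[1,18],[3,0],[11,5],[14,0],[23,20],[25,0],[28,20],[31,17],[38,5],[47,9],[50,0]]
[[0,12],[1,18],[3,5],[6,0],[11,5],[14,0],[23,20],[25,0],[28,20],[31,17],[38,5],[47,9],[50,0]]
[[0,12],[1,18],[3,5],[6,0],[11,5],[14,0],[23,20],[25,0],[28,20],[31,17],[38,16],[47,9],[50,0]]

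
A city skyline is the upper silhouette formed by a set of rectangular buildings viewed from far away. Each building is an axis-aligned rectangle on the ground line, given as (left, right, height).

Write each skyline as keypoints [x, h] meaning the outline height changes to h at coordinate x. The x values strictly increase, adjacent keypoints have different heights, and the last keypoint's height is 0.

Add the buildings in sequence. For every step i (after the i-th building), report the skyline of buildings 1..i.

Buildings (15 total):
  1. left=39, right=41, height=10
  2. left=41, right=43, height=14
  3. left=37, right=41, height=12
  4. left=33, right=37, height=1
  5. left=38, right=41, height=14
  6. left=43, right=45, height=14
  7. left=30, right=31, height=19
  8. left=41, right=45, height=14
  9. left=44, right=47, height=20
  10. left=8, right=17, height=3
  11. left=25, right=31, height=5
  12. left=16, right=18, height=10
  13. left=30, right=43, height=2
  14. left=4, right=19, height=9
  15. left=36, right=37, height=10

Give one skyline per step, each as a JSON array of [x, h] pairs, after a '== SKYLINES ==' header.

== SKYLINES ==
[[39,10],[41,0]]
[[39,10],[41,14],[43,0]]
[[37,12],[41,14],[43,0]]
[[33,1],[37,12],[41,14],[43,0]]
[[33,1],[37,12],[38,14],[43,0]]
[[33,1],[37,12],[38,14],[45,0]]
[[30,19],[31,0],[33,1],[37,12],[38,14],[45,0]]
[[30,19],[31,0],[33,1],[37,12],[38,14],[45,0]]
[[30,19],[31,0],[33,1],[37,12],[38,14],[44,20],[47,0]]
[[8,3],[17,0],[30,19],[31,0],[33,1],[37,12],[38,14],[44,20],[47,0]]
[[8,3],[17,0],[25,5],[30,19],[31,0],[33,1],[37,12],[38,14],[44,20],[47,0]]
[[8,3],[16,10],[18,0],[25,5],[30,19],[31,0],[33,1],[37,12],[38,14],[44,20],[47,0]]
[[8,3],[16,10],[18,0],[25,5],[30,19],[31,2],[37,12],[38,14],[44,20],[47,0]]
[[4,9],[16,10],[18,9],[19,0],[25,5],[30,19],[31,2],[37,12],[38,14],[44,20],[47,0]]
[[4,9],[16,10],[18,9],[19,0],[25,5],[30,19],[31,2],[36,10],[37,12],[38,14],[44,20],[47,0]]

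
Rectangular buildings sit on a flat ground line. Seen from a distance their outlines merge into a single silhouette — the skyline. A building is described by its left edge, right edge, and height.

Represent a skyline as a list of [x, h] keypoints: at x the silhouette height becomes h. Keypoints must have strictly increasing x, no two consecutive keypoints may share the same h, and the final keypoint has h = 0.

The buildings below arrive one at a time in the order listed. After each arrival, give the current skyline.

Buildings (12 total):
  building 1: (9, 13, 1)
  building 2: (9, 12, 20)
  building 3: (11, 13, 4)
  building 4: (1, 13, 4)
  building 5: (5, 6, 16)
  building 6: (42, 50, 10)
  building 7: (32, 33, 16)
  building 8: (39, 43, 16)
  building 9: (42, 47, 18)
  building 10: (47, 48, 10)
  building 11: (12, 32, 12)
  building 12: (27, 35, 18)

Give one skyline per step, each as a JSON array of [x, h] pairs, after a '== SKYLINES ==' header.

== SKYLINES ==
[[9,1],[13,0]]
[[9,20],[12,1],[13,0]]
[[9,20],[12,4],[13,0]]
[[1,4],[9,20],[12,4],[13,0]]
[[1,4],[5,16],[6,4],[9,20],[12,4],[13,0]]
[[1,4],[5,16],[6,4],[9,20],[12,4],[13,0],[42,10],[50,0]]
[[1,4],[5,16],[6,4],[9,20],[12,4],[13,0],[32,16],[33,0],[42,10],[50,0]]
[[1,4],[5,16],[6,4],[9,20],[12,4],[13,0],[32,16],[33,0],[39,16],[43,10],[50,0]]
[[1,4],[5,16],[6,4],[9,20],[12,4],[13,0],[32,16],[33,0],[39,16],[42,18],[47,10],[50,0]]
[[1,4],[5,16],[6,4],[9,20],[12,4],[13,0],[32,16],[33,0],[39,16],[42,18],[47,10],[50,0]]
[[1,4],[5,16],[6,4],[9,20],[12,12],[32,16],[33,0],[39,16],[42,18],[47,10],[50,0]]
[[1,4],[5,16],[6,4],[9,20],[12,12],[27,18],[35,0],[39,16],[42,18],[47,10],[50,0]]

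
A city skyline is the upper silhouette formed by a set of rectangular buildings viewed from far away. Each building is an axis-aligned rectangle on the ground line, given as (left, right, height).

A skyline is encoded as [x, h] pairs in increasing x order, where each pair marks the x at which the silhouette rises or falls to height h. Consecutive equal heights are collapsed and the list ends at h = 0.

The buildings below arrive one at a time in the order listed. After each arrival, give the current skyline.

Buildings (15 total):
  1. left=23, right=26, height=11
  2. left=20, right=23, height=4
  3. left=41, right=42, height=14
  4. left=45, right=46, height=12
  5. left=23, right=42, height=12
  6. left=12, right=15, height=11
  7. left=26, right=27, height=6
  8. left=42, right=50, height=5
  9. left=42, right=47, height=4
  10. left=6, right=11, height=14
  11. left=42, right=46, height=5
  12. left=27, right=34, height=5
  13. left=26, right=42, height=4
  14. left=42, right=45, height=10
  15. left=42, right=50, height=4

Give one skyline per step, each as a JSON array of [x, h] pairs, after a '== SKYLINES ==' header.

== SKYLINES ==
[[23,11],[26,0]]
[[20,4],[23,11],[26,0]]
[[20,4],[23,11],[26,0],[41,14],[42,0]]
[[20,4],[23,11],[26,0],[41,14],[42,0],[45,12],[46,0]]
[[20,4],[23,12],[41,14],[42,0],[45,12],[46,0]]
[[12,11],[15,0],[20,4],[23,12],[41,14],[42,0],[45,12],[46,0]]
[[12,11],[15,0],[20,4],[23,12],[41,14],[42,0],[45,12],[46,0]]
[[12,11],[15,0],[20,4],[23,12],[41,14],[42,5],[45,12],[46,5],[50,0]]
[[12,11],[15,0],[20,4],[23,12],[41,14],[42,5],[45,12],[46,5],[50,0]]
[[6,14],[11,0],[12,11],[15,0],[20,4],[23,12],[41,14],[42,5],[45,12],[46,5],[50,0]]
[[6,14],[11,0],[12,11],[15,0],[20,4],[23,12],[41,14],[42,5],[45,12],[46,5],[50,0]]
[[6,14],[11,0],[12,11],[15,0],[20,4],[23,12],[41,14],[42,5],[45,12],[46,5],[50,0]]
[[6,14],[11,0],[12,11],[15,0],[20,4],[23,12],[41,14],[42,5],[45,12],[46,5],[50,0]]
[[6,14],[11,0],[12,11],[15,0],[20,4],[23,12],[41,14],[42,10],[45,12],[46,5],[50,0]]
[[6,14],[11,0],[12,11],[15,0],[20,4],[23,12],[41,14],[42,10],[45,12],[46,5],[50,0]]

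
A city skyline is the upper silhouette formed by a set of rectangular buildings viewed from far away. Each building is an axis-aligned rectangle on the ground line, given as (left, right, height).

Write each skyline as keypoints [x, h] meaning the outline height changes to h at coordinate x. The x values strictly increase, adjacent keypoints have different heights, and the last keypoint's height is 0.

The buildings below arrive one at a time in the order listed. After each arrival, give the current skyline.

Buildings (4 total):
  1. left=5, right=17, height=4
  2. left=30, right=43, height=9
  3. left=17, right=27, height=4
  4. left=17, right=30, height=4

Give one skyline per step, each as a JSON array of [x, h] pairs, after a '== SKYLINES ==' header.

== SKYLINES ==
[[5,4],[17,0]]
[[5,4],[17,0],[30,9],[43,0]]
[[5,4],[27,0],[30,9],[43,0]]
[[5,4],[30,9],[43,0]]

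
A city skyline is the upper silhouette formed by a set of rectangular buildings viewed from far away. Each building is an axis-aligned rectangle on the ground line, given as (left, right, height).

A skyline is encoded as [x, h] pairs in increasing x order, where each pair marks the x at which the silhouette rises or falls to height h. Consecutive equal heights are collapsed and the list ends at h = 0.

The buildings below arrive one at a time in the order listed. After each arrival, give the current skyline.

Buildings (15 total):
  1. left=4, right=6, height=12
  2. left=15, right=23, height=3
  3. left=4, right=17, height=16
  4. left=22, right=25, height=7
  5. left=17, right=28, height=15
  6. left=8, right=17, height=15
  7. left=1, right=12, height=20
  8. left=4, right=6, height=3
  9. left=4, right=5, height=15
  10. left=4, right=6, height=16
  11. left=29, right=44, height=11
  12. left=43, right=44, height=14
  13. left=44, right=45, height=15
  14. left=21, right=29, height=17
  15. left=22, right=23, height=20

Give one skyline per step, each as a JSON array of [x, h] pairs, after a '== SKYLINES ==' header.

== SKYLINES ==
[[4,12],[6,0]]
[[4,12],[6,0],[15,3],[23,0]]
[[4,16],[17,3],[23,0]]
[[4,16],[17,3],[22,7],[25,0]]
[[4,16],[17,15],[28,0]]
[[4,16],[17,15],[28,0]]
[[1,20],[12,16],[17,15],[28,0]]
[[1,20],[12,16],[17,15],[28,0]]
[[1,20],[12,16],[17,15],[28,0]]
[[1,20],[12,16],[17,15],[28,0]]
[[1,20],[12,16],[17,15],[28,0],[29,11],[44,0]]
[[1,20],[12,16],[17,15],[28,0],[29,11],[43,14],[44,0]]
[[1,20],[12,16],[17,15],[28,0],[29,11],[43,14],[44,15],[45,0]]
[[1,20],[12,16],[17,15],[21,17],[29,11],[43,14],[44,15],[45,0]]
[[1,20],[12,16],[17,15],[21,17],[22,20],[23,17],[29,11],[43,14],[44,15],[45,0]]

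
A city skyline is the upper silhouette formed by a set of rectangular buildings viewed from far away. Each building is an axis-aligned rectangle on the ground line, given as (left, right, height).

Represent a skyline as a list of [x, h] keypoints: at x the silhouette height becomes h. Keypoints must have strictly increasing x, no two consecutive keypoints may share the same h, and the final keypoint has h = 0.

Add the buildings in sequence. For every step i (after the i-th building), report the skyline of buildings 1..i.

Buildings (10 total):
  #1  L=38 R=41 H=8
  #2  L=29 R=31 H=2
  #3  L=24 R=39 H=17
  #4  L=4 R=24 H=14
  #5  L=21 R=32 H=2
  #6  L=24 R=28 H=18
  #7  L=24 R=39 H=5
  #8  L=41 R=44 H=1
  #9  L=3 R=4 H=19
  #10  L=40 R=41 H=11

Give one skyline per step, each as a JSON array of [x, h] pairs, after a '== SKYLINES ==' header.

== SKYLINES ==
[[38,8],[41,0]]
[[29,2],[31,0],[38,8],[41,0]]
[[24,17],[39,8],[41,0]]
[[4,14],[24,17],[39,8],[41,0]]
[[4,14],[24,17],[39,8],[41,0]]
[[4,14],[24,18],[28,17],[39,8],[41,0]]
[[4,14],[24,18],[28,17],[39,8],[41,0]]
[[4,14],[24,18],[28,17],[39,8],[41,1],[44,0]]
[[3,19],[4,14],[24,18],[28,17],[39,8],[41,1],[44,0]]
[[3,19],[4,14],[24,18],[28,17],[39,8],[40,11],[41,1],[44,0]]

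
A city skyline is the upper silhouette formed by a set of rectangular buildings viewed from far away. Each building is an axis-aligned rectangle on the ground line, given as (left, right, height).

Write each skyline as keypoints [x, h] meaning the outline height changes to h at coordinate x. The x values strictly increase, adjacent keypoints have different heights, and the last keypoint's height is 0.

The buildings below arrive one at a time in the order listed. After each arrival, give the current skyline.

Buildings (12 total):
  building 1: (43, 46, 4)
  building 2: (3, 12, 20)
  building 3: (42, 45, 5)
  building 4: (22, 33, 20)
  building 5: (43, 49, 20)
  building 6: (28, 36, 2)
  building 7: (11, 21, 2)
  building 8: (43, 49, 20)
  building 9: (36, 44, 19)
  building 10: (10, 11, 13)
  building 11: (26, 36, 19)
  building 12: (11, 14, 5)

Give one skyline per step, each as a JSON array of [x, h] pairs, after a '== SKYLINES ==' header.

== SKYLINES ==
[[43,4],[46,0]]
[[3,20],[12,0],[43,4],[46,0]]
[[3,20],[12,0],[42,5],[45,4],[46,0]]
[[3,20],[12,0],[22,20],[33,0],[42,5],[45,4],[46,0]]
[[3,20],[12,0],[22,20],[33,0],[42,5],[43,20],[49,0]]
[[3,20],[12,0],[22,20],[33,2],[36,0],[42,5],[43,20],[49,0]]
[[3,20],[12,2],[21,0],[22,20],[33,2],[36,0],[42,5],[43,20],[49,0]]
[[3,20],[12,2],[21,0],[22,20],[33,2],[36,0],[42,5],[43,20],[49,0]]
[[3,20],[12,2],[21,0],[22,20],[33,2],[36,19],[43,20],[49,0]]
[[3,20],[12,2],[21,0],[22,20],[33,2],[36,19],[43,20],[49,0]]
[[3,20],[12,2],[21,0],[22,20],[33,19],[43,20],[49,0]]
[[3,20],[12,5],[14,2],[21,0],[22,20],[33,19],[43,20],[49,0]]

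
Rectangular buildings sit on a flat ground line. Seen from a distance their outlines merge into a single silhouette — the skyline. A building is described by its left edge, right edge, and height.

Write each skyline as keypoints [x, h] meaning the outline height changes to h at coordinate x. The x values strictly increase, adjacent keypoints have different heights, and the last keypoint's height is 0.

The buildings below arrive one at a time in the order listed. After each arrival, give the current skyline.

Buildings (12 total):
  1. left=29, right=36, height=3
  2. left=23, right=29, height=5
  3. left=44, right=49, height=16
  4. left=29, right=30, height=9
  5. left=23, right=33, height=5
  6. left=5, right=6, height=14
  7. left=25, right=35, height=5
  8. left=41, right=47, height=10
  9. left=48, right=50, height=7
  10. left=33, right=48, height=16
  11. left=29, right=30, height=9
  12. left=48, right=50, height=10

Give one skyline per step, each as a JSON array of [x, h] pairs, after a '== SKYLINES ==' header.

== SKYLINES ==
[[29,3],[36,0]]
[[23,5],[29,3],[36,0]]
[[23,5],[29,3],[36,0],[44,16],[49,0]]
[[23,5],[29,9],[30,3],[36,0],[44,16],[49,0]]
[[23,5],[29,9],[30,5],[33,3],[36,0],[44,16],[49,0]]
[[5,14],[6,0],[23,5],[29,9],[30,5],[33,3],[36,0],[44,16],[49,0]]
[[5,14],[6,0],[23,5],[29,9],[30,5],[35,3],[36,0],[44,16],[49,0]]
[[5,14],[6,0],[23,5],[29,9],[30,5],[35,3],[36,0],[41,10],[44,16],[49,0]]
[[5,14],[6,0],[23,5],[29,9],[30,5],[35,3],[36,0],[41,10],[44,16],[49,7],[50,0]]
[[5,14],[6,0],[23,5],[29,9],[30,5],[33,16],[49,7],[50,0]]
[[5,14],[6,0],[23,5],[29,9],[30,5],[33,16],[49,7],[50,0]]
[[5,14],[6,0],[23,5],[29,9],[30,5],[33,16],[49,10],[50,0]]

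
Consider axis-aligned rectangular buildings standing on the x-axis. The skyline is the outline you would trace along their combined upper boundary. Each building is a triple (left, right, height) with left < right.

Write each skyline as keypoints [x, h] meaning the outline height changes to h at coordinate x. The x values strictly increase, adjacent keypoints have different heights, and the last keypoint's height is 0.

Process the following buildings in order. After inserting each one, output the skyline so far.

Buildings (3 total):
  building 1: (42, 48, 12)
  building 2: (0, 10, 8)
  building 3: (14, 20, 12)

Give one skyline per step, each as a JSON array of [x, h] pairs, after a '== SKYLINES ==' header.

== SKYLINES ==
[[42,12],[48,0]]
[[0,8],[10,0],[42,12],[48,0]]
[[0,8],[10,0],[14,12],[20,0],[42,12],[48,0]]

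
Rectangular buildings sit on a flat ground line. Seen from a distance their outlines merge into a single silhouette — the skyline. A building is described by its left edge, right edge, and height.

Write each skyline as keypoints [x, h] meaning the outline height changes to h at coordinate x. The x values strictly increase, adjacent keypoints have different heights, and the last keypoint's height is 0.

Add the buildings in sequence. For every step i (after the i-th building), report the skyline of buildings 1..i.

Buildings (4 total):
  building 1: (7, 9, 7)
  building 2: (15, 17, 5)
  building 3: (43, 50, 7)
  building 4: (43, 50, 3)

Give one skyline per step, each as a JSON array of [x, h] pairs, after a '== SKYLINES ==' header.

== SKYLINES ==
[[7,7],[9,0]]
[[7,7],[9,0],[15,5],[17,0]]
[[7,7],[9,0],[15,5],[17,0],[43,7],[50,0]]
[[7,7],[9,0],[15,5],[17,0],[43,7],[50,0]]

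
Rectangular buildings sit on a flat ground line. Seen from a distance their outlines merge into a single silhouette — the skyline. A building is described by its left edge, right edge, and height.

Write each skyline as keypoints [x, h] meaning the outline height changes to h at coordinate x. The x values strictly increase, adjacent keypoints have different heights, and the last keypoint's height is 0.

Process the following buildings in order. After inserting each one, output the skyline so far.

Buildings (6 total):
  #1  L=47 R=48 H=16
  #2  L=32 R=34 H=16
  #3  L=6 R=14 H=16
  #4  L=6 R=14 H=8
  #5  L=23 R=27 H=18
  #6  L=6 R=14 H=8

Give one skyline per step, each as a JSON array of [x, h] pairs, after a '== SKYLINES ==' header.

== SKYLINES ==
[[47,16],[48,0]]
[[32,16],[34,0],[47,16],[48,0]]
[[6,16],[14,0],[32,16],[34,0],[47,16],[48,0]]
[[6,16],[14,0],[32,16],[34,0],[47,16],[48,0]]
[[6,16],[14,0],[23,18],[27,0],[32,16],[34,0],[47,16],[48,0]]
[[6,16],[14,0],[23,18],[27,0],[32,16],[34,0],[47,16],[48,0]]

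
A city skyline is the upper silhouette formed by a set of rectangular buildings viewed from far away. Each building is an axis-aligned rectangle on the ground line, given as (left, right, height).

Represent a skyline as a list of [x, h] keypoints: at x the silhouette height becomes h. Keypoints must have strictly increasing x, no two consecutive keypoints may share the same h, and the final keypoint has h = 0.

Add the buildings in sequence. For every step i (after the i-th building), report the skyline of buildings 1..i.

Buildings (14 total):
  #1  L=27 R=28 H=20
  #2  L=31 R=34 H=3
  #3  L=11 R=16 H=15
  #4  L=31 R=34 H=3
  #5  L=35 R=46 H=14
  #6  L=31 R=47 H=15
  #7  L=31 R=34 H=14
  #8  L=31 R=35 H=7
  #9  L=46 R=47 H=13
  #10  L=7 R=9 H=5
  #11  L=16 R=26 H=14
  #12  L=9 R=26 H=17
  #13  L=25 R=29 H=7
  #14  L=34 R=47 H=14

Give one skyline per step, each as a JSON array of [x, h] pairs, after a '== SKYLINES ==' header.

== SKYLINES ==
[[27,20],[28,0]]
[[27,20],[28,0],[31,3],[34,0]]
[[11,15],[16,0],[27,20],[28,0],[31,3],[34,0]]
[[11,15],[16,0],[27,20],[28,0],[31,3],[34,0]]
[[11,15],[16,0],[27,20],[28,0],[31,3],[34,0],[35,14],[46,0]]
[[11,15],[16,0],[27,20],[28,0],[31,15],[47,0]]
[[11,15],[16,0],[27,20],[28,0],[31,15],[47,0]]
[[11,15],[16,0],[27,20],[28,0],[31,15],[47,0]]
[[11,15],[16,0],[27,20],[28,0],[31,15],[47,0]]
[[7,5],[9,0],[11,15],[16,0],[27,20],[28,0],[31,15],[47,0]]
[[7,5],[9,0],[11,15],[16,14],[26,0],[27,20],[28,0],[31,15],[47,0]]
[[7,5],[9,17],[26,0],[27,20],[28,0],[31,15],[47,0]]
[[7,5],[9,17],[26,7],[27,20],[28,7],[29,0],[31,15],[47,0]]
[[7,5],[9,17],[26,7],[27,20],[28,7],[29,0],[31,15],[47,0]]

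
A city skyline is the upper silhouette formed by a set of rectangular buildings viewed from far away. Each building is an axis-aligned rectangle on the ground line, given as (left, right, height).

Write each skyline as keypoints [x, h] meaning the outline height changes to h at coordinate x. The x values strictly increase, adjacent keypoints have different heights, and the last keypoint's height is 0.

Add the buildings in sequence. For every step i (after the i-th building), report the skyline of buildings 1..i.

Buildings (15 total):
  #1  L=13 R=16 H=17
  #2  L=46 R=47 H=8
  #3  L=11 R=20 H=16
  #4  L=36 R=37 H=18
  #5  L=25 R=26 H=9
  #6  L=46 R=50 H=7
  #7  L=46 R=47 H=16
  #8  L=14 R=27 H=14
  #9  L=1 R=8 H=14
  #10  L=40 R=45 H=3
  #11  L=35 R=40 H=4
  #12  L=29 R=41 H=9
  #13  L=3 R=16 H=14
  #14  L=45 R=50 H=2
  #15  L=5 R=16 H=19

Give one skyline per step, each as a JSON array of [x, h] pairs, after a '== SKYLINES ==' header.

== SKYLINES ==
[[13,17],[16,0]]
[[13,17],[16,0],[46,8],[47,0]]
[[11,16],[13,17],[16,16],[20,0],[46,8],[47,0]]
[[11,16],[13,17],[16,16],[20,0],[36,18],[37,0],[46,8],[47,0]]
[[11,16],[13,17],[16,16],[20,0],[25,9],[26,0],[36,18],[37,0],[46,8],[47,0]]
[[11,16],[13,17],[16,16],[20,0],[25,9],[26,0],[36,18],[37,0],[46,8],[47,7],[50,0]]
[[11,16],[13,17],[16,16],[20,0],[25,9],[26,0],[36,18],[37,0],[46,16],[47,7],[50,0]]
[[11,16],[13,17],[16,16],[20,14],[27,0],[36,18],[37,0],[46,16],[47,7],[50,0]]
[[1,14],[8,0],[11,16],[13,17],[16,16],[20,14],[27,0],[36,18],[37,0],[46,16],[47,7],[50,0]]
[[1,14],[8,0],[11,16],[13,17],[16,16],[20,14],[27,0],[36,18],[37,0],[40,3],[45,0],[46,16],[47,7],[50,0]]
[[1,14],[8,0],[11,16],[13,17],[16,16],[20,14],[27,0],[35,4],[36,18],[37,4],[40,3],[45,0],[46,16],[47,7],[50,0]]
[[1,14],[8,0],[11,16],[13,17],[16,16],[20,14],[27,0],[29,9],[36,18],[37,9],[41,3],[45,0],[46,16],[47,7],[50,0]]
[[1,14],[11,16],[13,17],[16,16],[20,14],[27,0],[29,9],[36,18],[37,9],[41,3],[45,0],[46,16],[47,7],[50,0]]
[[1,14],[11,16],[13,17],[16,16],[20,14],[27,0],[29,9],[36,18],[37,9],[41,3],[45,2],[46,16],[47,7],[50,0]]
[[1,14],[5,19],[16,16],[20,14],[27,0],[29,9],[36,18],[37,9],[41,3],[45,2],[46,16],[47,7],[50,0]]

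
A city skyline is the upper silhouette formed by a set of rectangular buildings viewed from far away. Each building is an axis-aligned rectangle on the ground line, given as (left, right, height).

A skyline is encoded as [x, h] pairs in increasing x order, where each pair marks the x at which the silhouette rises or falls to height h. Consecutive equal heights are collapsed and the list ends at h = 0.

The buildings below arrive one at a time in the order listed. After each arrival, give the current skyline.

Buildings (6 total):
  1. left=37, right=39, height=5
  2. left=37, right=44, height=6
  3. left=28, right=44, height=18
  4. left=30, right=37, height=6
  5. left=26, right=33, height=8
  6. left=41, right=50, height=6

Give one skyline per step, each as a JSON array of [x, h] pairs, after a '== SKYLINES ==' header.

== SKYLINES ==
[[37,5],[39,0]]
[[37,6],[44,0]]
[[28,18],[44,0]]
[[28,18],[44,0]]
[[26,8],[28,18],[44,0]]
[[26,8],[28,18],[44,6],[50,0]]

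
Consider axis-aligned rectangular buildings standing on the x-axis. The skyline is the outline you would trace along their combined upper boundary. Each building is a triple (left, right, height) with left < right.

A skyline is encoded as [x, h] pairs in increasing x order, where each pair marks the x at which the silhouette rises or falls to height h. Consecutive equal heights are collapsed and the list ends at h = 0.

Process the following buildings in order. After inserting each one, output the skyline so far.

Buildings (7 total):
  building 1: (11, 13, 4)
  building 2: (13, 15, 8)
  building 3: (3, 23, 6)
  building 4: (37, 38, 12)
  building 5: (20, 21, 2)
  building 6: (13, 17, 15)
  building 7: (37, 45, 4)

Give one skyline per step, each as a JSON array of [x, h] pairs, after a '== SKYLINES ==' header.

== SKYLINES ==
[[11,4],[13,0]]
[[11,4],[13,8],[15,0]]
[[3,6],[13,8],[15,6],[23,0]]
[[3,6],[13,8],[15,6],[23,0],[37,12],[38,0]]
[[3,6],[13,8],[15,6],[23,0],[37,12],[38,0]]
[[3,6],[13,15],[17,6],[23,0],[37,12],[38,0]]
[[3,6],[13,15],[17,6],[23,0],[37,12],[38,4],[45,0]]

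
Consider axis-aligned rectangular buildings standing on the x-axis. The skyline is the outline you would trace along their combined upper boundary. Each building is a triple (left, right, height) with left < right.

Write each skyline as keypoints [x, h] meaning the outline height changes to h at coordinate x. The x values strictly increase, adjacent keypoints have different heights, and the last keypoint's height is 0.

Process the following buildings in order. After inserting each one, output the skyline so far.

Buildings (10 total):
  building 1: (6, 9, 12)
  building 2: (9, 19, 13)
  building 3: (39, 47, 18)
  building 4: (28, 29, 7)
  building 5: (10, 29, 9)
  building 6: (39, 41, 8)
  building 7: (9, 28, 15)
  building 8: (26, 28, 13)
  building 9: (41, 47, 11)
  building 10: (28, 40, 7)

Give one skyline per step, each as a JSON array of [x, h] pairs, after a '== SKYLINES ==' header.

== SKYLINES ==
[[6,12],[9,0]]
[[6,12],[9,13],[19,0]]
[[6,12],[9,13],[19,0],[39,18],[47,0]]
[[6,12],[9,13],[19,0],[28,7],[29,0],[39,18],[47,0]]
[[6,12],[9,13],[19,9],[29,0],[39,18],[47,0]]
[[6,12],[9,13],[19,9],[29,0],[39,18],[47,0]]
[[6,12],[9,15],[28,9],[29,0],[39,18],[47,0]]
[[6,12],[9,15],[28,9],[29,0],[39,18],[47,0]]
[[6,12],[9,15],[28,9],[29,0],[39,18],[47,0]]
[[6,12],[9,15],[28,9],[29,7],[39,18],[47,0]]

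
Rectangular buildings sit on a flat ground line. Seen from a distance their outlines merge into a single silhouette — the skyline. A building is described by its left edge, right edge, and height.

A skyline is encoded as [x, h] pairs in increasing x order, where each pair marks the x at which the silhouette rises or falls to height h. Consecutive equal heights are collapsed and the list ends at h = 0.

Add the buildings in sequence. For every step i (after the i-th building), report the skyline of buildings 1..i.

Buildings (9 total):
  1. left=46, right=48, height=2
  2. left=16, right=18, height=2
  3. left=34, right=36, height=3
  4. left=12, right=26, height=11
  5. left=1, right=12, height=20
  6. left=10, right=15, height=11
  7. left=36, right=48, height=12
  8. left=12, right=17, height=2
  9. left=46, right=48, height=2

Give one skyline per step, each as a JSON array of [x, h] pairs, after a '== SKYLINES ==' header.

== SKYLINES ==
[[46,2],[48,0]]
[[16,2],[18,0],[46,2],[48,0]]
[[16,2],[18,0],[34,3],[36,0],[46,2],[48,0]]
[[12,11],[26,0],[34,3],[36,0],[46,2],[48,0]]
[[1,20],[12,11],[26,0],[34,3],[36,0],[46,2],[48,0]]
[[1,20],[12,11],[26,0],[34,3],[36,0],[46,2],[48,0]]
[[1,20],[12,11],[26,0],[34,3],[36,12],[48,0]]
[[1,20],[12,11],[26,0],[34,3],[36,12],[48,0]]
[[1,20],[12,11],[26,0],[34,3],[36,12],[48,0]]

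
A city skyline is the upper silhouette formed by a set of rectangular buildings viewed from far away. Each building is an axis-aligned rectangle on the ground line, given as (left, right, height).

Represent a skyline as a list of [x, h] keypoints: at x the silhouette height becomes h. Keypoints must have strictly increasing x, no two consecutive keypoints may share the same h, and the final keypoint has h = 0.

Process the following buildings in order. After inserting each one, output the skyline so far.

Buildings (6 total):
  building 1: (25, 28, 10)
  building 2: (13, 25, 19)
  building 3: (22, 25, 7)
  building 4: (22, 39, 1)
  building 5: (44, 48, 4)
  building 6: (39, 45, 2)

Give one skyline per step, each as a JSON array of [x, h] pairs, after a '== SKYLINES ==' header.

== SKYLINES ==
[[25,10],[28,0]]
[[13,19],[25,10],[28,0]]
[[13,19],[25,10],[28,0]]
[[13,19],[25,10],[28,1],[39,0]]
[[13,19],[25,10],[28,1],[39,0],[44,4],[48,0]]
[[13,19],[25,10],[28,1],[39,2],[44,4],[48,0]]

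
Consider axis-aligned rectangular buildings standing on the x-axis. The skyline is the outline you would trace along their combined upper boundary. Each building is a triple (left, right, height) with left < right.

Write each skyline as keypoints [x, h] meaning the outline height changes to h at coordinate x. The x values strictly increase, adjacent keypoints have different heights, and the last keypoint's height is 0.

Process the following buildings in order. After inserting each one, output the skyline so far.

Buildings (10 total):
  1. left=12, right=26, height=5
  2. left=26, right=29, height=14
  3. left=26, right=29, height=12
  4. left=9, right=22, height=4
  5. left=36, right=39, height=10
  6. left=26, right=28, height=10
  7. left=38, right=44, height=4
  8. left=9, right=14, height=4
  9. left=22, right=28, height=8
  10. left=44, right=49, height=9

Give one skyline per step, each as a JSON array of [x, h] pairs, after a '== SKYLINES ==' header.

== SKYLINES ==
[[12,5],[26,0]]
[[12,5],[26,14],[29,0]]
[[12,5],[26,14],[29,0]]
[[9,4],[12,5],[26,14],[29,0]]
[[9,4],[12,5],[26,14],[29,0],[36,10],[39,0]]
[[9,4],[12,5],[26,14],[29,0],[36,10],[39,0]]
[[9,4],[12,5],[26,14],[29,0],[36,10],[39,4],[44,0]]
[[9,4],[12,5],[26,14],[29,0],[36,10],[39,4],[44,0]]
[[9,4],[12,5],[22,8],[26,14],[29,0],[36,10],[39,4],[44,0]]
[[9,4],[12,5],[22,8],[26,14],[29,0],[36,10],[39,4],[44,9],[49,0]]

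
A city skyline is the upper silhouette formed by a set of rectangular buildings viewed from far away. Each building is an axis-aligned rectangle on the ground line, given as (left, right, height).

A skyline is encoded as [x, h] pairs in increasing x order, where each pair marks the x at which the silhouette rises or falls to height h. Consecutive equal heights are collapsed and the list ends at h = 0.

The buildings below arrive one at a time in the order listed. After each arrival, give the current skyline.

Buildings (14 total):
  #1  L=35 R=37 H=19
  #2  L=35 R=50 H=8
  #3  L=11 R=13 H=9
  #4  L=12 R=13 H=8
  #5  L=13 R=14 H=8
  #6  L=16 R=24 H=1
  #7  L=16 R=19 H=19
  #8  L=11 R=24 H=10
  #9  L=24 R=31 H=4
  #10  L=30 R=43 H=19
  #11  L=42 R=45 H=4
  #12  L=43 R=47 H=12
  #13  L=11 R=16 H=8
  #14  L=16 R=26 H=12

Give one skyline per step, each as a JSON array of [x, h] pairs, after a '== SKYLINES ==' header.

== SKYLINES ==
[[35,19],[37,0]]
[[35,19],[37,8],[50,0]]
[[11,9],[13,0],[35,19],[37,8],[50,0]]
[[11,9],[13,0],[35,19],[37,8],[50,0]]
[[11,9],[13,8],[14,0],[35,19],[37,8],[50,0]]
[[11,9],[13,8],[14,0],[16,1],[24,0],[35,19],[37,8],[50,0]]
[[11,9],[13,8],[14,0],[16,19],[19,1],[24,0],[35,19],[37,8],[50,0]]
[[11,10],[16,19],[19,10],[24,0],[35,19],[37,8],[50,0]]
[[11,10],[16,19],[19,10],[24,4],[31,0],[35,19],[37,8],[50,0]]
[[11,10],[16,19],[19,10],[24,4],[30,19],[43,8],[50,0]]
[[11,10],[16,19],[19,10],[24,4],[30,19],[43,8],[50,0]]
[[11,10],[16,19],[19,10],[24,4],[30,19],[43,12],[47,8],[50,0]]
[[11,10],[16,19],[19,10],[24,4],[30,19],[43,12],[47,8],[50,0]]
[[11,10],[16,19],[19,12],[26,4],[30,19],[43,12],[47,8],[50,0]]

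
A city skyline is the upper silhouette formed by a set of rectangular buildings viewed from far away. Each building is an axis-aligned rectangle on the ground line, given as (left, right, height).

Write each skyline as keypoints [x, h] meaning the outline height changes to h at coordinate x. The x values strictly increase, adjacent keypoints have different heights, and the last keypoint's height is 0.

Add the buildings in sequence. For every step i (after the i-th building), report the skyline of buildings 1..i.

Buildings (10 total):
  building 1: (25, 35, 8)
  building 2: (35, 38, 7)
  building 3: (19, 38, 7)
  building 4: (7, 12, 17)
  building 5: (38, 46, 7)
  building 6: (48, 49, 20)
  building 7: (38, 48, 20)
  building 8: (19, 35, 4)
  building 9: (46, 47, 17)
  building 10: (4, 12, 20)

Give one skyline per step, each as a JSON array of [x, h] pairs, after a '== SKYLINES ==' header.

== SKYLINES ==
[[25,8],[35,0]]
[[25,8],[35,7],[38,0]]
[[19,7],[25,8],[35,7],[38,0]]
[[7,17],[12,0],[19,7],[25,8],[35,7],[38,0]]
[[7,17],[12,0],[19,7],[25,8],[35,7],[46,0]]
[[7,17],[12,0],[19,7],[25,8],[35,7],[46,0],[48,20],[49,0]]
[[7,17],[12,0],[19,7],[25,8],[35,7],[38,20],[49,0]]
[[7,17],[12,0],[19,7],[25,8],[35,7],[38,20],[49,0]]
[[7,17],[12,0],[19,7],[25,8],[35,7],[38,20],[49,0]]
[[4,20],[12,0],[19,7],[25,8],[35,7],[38,20],[49,0]]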